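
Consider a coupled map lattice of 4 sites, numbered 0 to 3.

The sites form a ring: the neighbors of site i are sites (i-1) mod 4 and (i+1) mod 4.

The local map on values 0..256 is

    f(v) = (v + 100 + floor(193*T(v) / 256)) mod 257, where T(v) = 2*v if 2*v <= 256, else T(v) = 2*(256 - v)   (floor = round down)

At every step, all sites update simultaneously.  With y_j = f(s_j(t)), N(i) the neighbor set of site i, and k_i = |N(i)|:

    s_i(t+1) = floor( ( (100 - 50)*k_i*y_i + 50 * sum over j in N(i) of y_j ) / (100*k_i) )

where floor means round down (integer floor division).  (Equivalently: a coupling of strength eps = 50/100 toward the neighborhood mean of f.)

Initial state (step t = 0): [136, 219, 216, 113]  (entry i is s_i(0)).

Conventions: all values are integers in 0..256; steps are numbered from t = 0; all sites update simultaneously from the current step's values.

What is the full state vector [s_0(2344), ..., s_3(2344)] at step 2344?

Simulating step by step:
t=0: [136, 219, 216, 113]
t=1: [140, 128, 120, 132]
t=2: [159, 157, 152, 155]
t=3: [148, 149, 150, 149]
t=4: [153, 152, 152, 152]
t=5: [151, 151, 151, 151]
t=6: [152, 152, 152, 152]
t=7: [151, 151, 151, 151]

Answer: [152, 152, 152, 152]
Key observation: The state at step 5, [151, 151, 151, 151], reappears at step 7: the system is in a cycle of period 2 from step 5 on.  Therefore the state at step 2344 equals the state at step 5 + ((2344 - 5) mod 2) = 6, which is [152, 152, 152, 152].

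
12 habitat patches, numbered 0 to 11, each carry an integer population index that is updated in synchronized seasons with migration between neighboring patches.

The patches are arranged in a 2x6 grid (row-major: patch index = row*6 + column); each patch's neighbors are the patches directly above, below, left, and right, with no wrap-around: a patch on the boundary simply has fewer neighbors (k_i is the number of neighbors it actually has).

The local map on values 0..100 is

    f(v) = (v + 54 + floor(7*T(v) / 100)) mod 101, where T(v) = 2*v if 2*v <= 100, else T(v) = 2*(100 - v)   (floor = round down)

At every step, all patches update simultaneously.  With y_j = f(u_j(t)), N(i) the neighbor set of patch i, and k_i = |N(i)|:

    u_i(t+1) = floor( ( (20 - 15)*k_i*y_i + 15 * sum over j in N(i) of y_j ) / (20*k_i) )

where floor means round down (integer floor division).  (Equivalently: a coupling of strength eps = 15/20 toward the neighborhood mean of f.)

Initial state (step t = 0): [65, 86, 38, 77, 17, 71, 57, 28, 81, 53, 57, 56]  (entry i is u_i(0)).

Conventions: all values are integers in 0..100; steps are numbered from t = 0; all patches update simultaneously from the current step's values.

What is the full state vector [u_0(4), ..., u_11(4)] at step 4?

Simulating step by step:
t=0: [65, 86, 38, 77, 17, 71, 57, 28, 81, 53, 57, 56]
t=1: [26, 61, 51, 53, 37, 40, 44, 44, 57, 24, 29, 20]
t=2: [29, 28, 14, 49, 73, 89, 33, 10, 27, 49, 85, 88]
t=3: [87, 76, 61, 28, 30, 37, 79, 81, 56, 35, 29, 41]
t=4: [35, 32, 37, 71, 89, 94, 37, 29, 40, 70, 92, 93]

Answer: [35, 32, 37, 71, 89, 94, 37, 29, 40, 70, 92, 93]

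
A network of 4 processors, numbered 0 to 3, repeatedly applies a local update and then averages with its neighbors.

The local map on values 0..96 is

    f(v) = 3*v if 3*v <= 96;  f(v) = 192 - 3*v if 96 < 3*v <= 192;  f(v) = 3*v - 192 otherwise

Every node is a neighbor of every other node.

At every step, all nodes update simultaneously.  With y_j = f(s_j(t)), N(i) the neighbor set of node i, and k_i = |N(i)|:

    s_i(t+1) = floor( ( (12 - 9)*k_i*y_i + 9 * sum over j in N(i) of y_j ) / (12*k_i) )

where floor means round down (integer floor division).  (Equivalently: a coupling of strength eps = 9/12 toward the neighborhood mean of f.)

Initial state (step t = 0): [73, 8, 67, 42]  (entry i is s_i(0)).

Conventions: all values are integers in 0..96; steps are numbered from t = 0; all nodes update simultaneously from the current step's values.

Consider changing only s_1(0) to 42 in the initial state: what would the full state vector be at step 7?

Simulating step by step:
t=0: [73, 42, 67, 42]
t=1: [42, 42, 42, 42]
t=2: [66, 66, 66, 66]
t=3: [6, 6, 6, 6]
t=4: [18, 18, 18, 18]
t=5: [54, 54, 54, 54]
t=6: [30, 30, 30, 30]
t=7: [90, 90, 90, 90]

Answer: [90, 90, 90, 90]
Key observation: This trace re-runs the system from the modified initial state.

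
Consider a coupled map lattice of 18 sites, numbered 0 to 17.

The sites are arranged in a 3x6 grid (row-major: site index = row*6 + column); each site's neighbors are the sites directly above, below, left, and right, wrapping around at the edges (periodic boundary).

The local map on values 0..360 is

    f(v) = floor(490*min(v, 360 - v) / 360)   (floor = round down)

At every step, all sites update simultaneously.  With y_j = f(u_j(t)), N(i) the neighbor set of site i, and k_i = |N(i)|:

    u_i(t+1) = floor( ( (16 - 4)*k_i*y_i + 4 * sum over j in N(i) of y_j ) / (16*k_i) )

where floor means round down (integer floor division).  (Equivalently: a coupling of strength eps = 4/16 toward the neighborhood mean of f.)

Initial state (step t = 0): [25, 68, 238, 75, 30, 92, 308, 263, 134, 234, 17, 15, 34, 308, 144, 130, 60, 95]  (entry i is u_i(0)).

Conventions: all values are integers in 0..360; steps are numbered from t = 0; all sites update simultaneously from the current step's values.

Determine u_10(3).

Answer: u_10(3) = 100

Derivation:
t=0: [25, 68, 238, 75, 30, 92, 308, 263, 134, 234, 17, 15, 34, 308, 144, 130, 60, 95]
t=1: [46, 94, 160, 111, 50, 107, 67, 124, 178, 158, 36, 36, 53, 81, 184, 166, 83, 113]
t=2: [73, 130, 210, 158, 79, 129, 90, 161, 233, 202, 64, 64, 80, 120, 228, 213, 114, 138]
t=3: [110, 174, 199, 206, 119, 161, 123, 203, 180, 203, 100, 100, 116, 164, 180, 197, 152, 173]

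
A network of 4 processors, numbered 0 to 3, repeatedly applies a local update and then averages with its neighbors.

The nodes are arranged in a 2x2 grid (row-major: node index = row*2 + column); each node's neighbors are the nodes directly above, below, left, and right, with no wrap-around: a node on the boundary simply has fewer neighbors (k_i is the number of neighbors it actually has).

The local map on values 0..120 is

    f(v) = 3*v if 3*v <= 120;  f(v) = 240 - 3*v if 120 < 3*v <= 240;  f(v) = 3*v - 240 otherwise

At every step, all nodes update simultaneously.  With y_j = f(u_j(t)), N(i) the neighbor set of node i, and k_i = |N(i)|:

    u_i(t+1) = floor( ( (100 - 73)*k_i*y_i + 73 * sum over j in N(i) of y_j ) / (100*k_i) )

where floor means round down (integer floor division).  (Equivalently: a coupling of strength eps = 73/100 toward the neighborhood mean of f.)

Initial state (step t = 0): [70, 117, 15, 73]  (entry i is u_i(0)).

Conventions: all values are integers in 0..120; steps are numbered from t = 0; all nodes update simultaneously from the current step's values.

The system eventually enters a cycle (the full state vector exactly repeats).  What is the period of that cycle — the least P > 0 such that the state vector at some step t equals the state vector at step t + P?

Answer: 20
Key observation: The state at step 27, [94, 82, 82, 94], reappears at step 47 — and no state repeats earlier — so the cycle the system enters has period 20.

Derivation:
t=0: [70, 117, 15, 73]
t=1: [65, 48, 30, 62]
t=2: [80, 62, 60, 82]
t=3: [41, 16, 18, 43]
t=4: [68, 96, 97, 67]
t=5: [45, 40, 41, 46]
t=6: [114, 107, 107, 114]
t=7: [86, 96, 96, 86]
t=8: [39, 26, 26, 39]
t=9: [88, 106, 106, 88]
t=10: [63, 38, 38, 63]
t=11: [96, 68, 68, 96]
t=12: [39, 44, 44, 39]
t=13: [110, 114, 114, 110]
t=14: [98, 93, 93, 98]
t=15: [43, 49, 49, 43]
t=16: [97, 106, 106, 97]
t=17: [70, 58, 58, 70]
t=18: [56, 39, 39, 56]
t=19: [104, 84, 84, 104]
t=20: [28, 55, 55, 28]
t=21: [77, 81, 81, 77]
t=22: [4, 7, 7, 4]
t=23: [18, 14, 14, 18]
t=24: [45, 50, 50, 45]
t=25: [94, 100, 100, 94]
t=26: [55, 46, 46, 55]
t=27: [94, 82, 82, 94]
t=28: [15, 32, 32, 15]
t=29: [82, 58, 58, 82]
t=30: [49, 22, 22, 49]
t=31: [73, 85, 85, 73]
t=32: [16, 19, 19, 16]
t=33: [54, 50, 50, 54]
t=34: [86, 81, 81, 86]
t=35: [7, 13, 13, 7]
t=36: [34, 25, 25, 34]
t=37: [82, 94, 94, 82]
t=38: [32, 15, 15, 32]
t=39: [58, 82, 82, 58]
t=40: [22, 49, 49, 22]
t=41: [85, 73, 73, 85]
t=42: [19, 16, 16, 19]
t=43: [50, 54, 54, 50]
t=44: [81, 86, 86, 81]
t=45: [13, 7, 7, 13]
t=46: [25, 34, 34, 25]
t=47: [94, 82, 82, 94]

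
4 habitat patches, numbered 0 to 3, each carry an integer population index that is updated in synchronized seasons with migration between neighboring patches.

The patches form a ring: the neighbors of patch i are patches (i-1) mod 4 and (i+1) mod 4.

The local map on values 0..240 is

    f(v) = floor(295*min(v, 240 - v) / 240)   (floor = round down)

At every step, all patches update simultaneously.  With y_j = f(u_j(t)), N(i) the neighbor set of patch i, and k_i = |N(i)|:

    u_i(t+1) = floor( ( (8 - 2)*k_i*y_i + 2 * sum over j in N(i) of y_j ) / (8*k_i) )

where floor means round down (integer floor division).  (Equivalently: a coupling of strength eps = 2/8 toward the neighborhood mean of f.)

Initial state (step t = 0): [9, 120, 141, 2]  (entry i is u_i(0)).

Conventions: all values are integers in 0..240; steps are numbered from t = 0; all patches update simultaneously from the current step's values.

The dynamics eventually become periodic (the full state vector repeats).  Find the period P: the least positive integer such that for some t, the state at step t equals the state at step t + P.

Answer: 4
Key observation: The state at step 11, [143, 141, 143, 145], reappears at step 15 — and no state repeats earlier — so the cycle the system enters has period 4.

Derivation:
t=0: [9, 120, 141, 2]
t=1: [26, 126, 109, 18]
t=2: [43, 125, 120, 37]
t=3: [62, 130, 133, 58]
t=4: [82, 127, 124, 79]
t=5: [104, 133, 135, 103]
t=6: [127, 130, 128, 126]
t=7: [137, 135, 137, 139]
t=8: [126, 128, 126, 124]
t=9: [139, 137, 139, 141]
t=10: [123, 125, 123, 121]
t=11: [143, 141, 143, 145]
t=12: [118, 120, 118, 116]
t=13: [144, 146, 144, 142]
t=14: [117, 115, 117, 119]
t=15: [143, 141, 143, 145]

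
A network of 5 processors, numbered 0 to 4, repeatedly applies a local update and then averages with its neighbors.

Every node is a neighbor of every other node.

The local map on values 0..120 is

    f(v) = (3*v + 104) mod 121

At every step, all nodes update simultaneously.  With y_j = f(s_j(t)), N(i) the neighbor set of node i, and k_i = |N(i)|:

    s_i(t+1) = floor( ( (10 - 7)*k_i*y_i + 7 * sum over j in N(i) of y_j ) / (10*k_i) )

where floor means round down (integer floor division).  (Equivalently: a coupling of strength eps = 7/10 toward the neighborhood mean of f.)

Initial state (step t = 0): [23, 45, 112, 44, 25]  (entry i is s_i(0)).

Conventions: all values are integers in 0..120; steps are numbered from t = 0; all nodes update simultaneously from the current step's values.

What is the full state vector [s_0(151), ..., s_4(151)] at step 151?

Answer: [9, 9, 9, 9, 9]
Key observation: The state at step 5, [49, 49, 49, 49, 49], reappears at step 10: the system is in a cycle of period 5 from step 5 on.  Therefore the state at step 151 equals the state at step 5 + ((151 - 5) mod 5) = 6, which is [9, 9, 9, 9, 9].

Derivation:
t=0: [23, 45, 112, 44, 25]
t=1: [80, 88, 83, 87, 80]
t=2: [69, 56, 70, 56, 69]
t=3: [55, 51, 56, 51, 55]
t=4: [23, 21, 23, 21, 23]
t=5: [49, 49, 49, 49, 49]
t=6: [9, 9, 9, 9, 9]
t=7: [10, 10, 10, 10, 10]
t=8: [13, 13, 13, 13, 13]
t=9: [22, 22, 22, 22, 22]
t=10: [49, 49, 49, 49, 49]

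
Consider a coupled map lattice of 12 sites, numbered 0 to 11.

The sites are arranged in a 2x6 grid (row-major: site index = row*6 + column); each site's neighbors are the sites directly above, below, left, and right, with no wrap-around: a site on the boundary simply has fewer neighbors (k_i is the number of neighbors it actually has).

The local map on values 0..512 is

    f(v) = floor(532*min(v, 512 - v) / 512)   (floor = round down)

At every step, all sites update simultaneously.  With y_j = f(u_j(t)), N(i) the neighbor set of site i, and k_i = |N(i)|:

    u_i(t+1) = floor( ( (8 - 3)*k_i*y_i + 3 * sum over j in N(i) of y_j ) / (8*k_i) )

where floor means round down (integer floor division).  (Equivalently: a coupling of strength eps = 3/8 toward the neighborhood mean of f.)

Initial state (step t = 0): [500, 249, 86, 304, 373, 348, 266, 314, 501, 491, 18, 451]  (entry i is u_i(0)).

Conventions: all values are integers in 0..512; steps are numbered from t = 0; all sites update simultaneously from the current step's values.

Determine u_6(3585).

Answer: u_6(3585) = 259
Key observation: The state at step 30, [262, 262, 262, 262, 262, 262, 262, 262, 262, 262, 262, 262], reappears at step 32: the system is in a cycle of period 2 from step 30 on.  Therefore the state at step 3585 equals the state at step 30 + ((3585 - 30) mod 2) = 31, which is [259, 259, 259, 259, 259, 259, 259, 259, 259, 259, 259, 259].

Derivation:
t=0: [500, 249, 86, 304, 373, 348, 266, 314, 501, 491, 18, 451]
t=1: [103, 199, 116, 166, 140, 145, 200, 193, 46, 43, 39, 74]
t=2: [144, 182, 128, 146, 135, 135, 186, 182, 74, 59, 58, 83]
t=3: [164, 177, 135, 136, 131, 129, 184, 175, 95, 74, 73, 91]
t=4: [176, 175, 140, 132, 128, 126, 185, 172, 110, 86, 85, 97]
t=5: [183, 176, 144, 131, 127, 124, 187, 172, 122, 98, 95, 103]
t=6: [189, 178, 148, 132, 127, 124, 190, 174, 132, 108, 103, 109]
t=7: [193, 181, 152, 135, 128, 125, 193, 177, 141, 117, 111, 114]
t=8: [197, 185, 157, 138, 131, 127, 196, 181, 148, 125, 118, 119]
t=9: [201, 189, 162, 142, 134, 130, 200, 186, 155, 132, 124, 124]
t=10: [205, 193, 168, 147, 138, 134, 204, 191, 162, 140, 130, 129]
t=11: [210, 198, 173, 152, 142, 138, 208, 196, 169, 147, 137, 135]
t=12: [215, 203, 179, 157, 147, 143, 213, 201, 176, 154, 143, 140]
t=13: [220, 208, 185, 164, 152, 148, 218, 206, 182, 161, 149, 146]
t=14: [225, 214, 191, 170, 157, 153, 224, 212, 189, 168, 155, 151]
t=15: [230, 220, 198, 176, 163, 158, 229, 218, 196, 175, 162, 157]
t=16: [235, 226, 204, 183, 169, 164, 235, 224, 203, 182, 169, 164]
t=17: [242, 232, 211, 190, 176, 170, 241, 231, 210, 190, 176, 170]
t=18: [248, 239, 218, 197, 183, 177, 248, 238, 218, 197, 183, 177]
t=19: [255, 246, 226, 205, 190, 184, 255, 245, 225, 205, 190, 184]
t=20: [262, 253, 233, 213, 198, 192, 262, 252, 233, 213, 198, 192]
t=21: [259, 259, 241, 221, 206, 200, 259, 258, 241, 221, 206, 200]
t=22: [262, 260, 248, 229, 215, 208, 262, 261, 249, 229, 215, 208]
t=23: [259, 260, 255, 237, 223, 217, 259, 259, 255, 237, 223, 217]
t=24: [261, 261, 261, 246, 232, 226, 262, 262, 261, 246, 232, 226]
t=25: [259, 259, 259, 253, 241, 235, 259, 259, 259, 253, 241, 235]
t=26: [262, 262, 262, 260, 250, 245, 262, 262, 262, 260, 250, 245]
t=27: [259, 259, 259, 260, 258, 254, 259, 259, 259, 260, 258, 254]
t=28: [262, 262, 261, 261, 262, 263, 262, 262, 261, 261, 262, 263]
t=29: [259, 259, 259, 259, 259, 258, 259, 259, 259, 259, 259, 258]
t=30: [262, 262, 262, 262, 262, 262, 262, 262, 262, 262, 262, 262]
t=31: [259, 259, 259, 259, 259, 259, 259, 259, 259, 259, 259, 259]
t=32: [262, 262, 262, 262, 262, 262, 262, 262, 262, 262, 262, 262]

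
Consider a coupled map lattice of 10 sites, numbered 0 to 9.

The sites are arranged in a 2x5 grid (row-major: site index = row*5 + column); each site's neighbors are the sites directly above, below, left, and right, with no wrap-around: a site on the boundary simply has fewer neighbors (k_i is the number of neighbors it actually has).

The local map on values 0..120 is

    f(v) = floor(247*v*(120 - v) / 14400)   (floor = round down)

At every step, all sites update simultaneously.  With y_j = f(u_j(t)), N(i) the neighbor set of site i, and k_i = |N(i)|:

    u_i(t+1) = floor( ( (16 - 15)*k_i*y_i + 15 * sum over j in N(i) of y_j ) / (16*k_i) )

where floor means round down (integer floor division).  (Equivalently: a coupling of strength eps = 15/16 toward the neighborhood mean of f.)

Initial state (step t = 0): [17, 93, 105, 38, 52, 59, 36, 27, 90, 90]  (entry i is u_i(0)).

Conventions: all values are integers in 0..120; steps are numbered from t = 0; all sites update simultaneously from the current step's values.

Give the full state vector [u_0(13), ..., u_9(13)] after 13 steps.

Simulating step by step:
t=0: [17, 93, 105, 38, 52, 59, 36, 27, 90, 90]
t=1: [50, 36, 45, 44, 50, 41, 49, 41, 47, 52]
t=2: [53, 58, 54, 58, 58, 59, 54, 57, 57, 59]
t=3: [60, 60, 61, 61, 61, 60, 61, 61, 61, 61]
t=4: [61, 61, 61, 61, 61, 61, 61, 61, 61, 61]
t=5: [61, 61, 61, 61, 61, 61, 61, 61, 61, 61]
t=6: [61, 61, 61, 61, 61, 61, 61, 61, 61, 61]
t=7: [61, 61, 61, 61, 61, 61, 61, 61, 61, 61]
t=8: [61, 61, 61, 61, 61, 61, 61, 61, 61, 61]
t=9: [61, 61, 61, 61, 61, 61, 61, 61, 61, 61]
t=10: [61, 61, 61, 61, 61, 61, 61, 61, 61, 61]
t=11: [61, 61, 61, 61, 61, 61, 61, 61, 61, 61]
t=12: [61, 61, 61, 61, 61, 61, 61, 61, 61, 61]
t=13: [61, 61, 61, 61, 61, 61, 61, 61, 61, 61]

Answer: [61, 61, 61, 61, 61, 61, 61, 61, 61, 61]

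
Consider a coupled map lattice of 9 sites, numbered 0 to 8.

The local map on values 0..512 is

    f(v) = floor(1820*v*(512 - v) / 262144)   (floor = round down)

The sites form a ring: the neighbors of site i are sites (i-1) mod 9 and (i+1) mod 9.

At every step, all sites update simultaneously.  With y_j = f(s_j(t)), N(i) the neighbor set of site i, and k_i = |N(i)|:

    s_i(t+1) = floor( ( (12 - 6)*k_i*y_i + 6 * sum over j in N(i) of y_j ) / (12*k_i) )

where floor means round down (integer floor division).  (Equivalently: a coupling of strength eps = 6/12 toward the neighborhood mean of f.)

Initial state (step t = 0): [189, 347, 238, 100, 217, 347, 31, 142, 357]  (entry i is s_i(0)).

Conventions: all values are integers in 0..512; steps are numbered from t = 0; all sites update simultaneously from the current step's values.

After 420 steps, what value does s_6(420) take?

Simulating step by step:
t=0: [189, 347, 238, 100, 217, 347, 31, 142, 357]
t=1: [406, 417, 396, 367, 392, 335, 241, 303, 388]
t=2: [301, 291, 320, 345, 358, 400, 439, 416, 351]
t=3: [429, 439, 424, 402, 368, 306, 258, 292, 375]
t=4: [268, 237, 261, 310, 369, 423, 447, 425, 351]
t=5: [438, 453, 448, 422, 356, 272, 229, 276, 373]
t=6: [248, 198, 211, 277, 371, 435, 450, 428, 348]
t=7: [433, 439, 440, 426, 352, 255, 216, 271, 373]
t=8: [263, 225, 228, 279, 372, 435, 448, 427, 352]
t=9: [436, 449, 449, 428, 351, 256, 220, 273, 371]
t=10: [254, 204, 209, 271, 372, 437, 449, 428, 352]
t=11: [433, 441, 441, 426, 350, 252, 217, 271, 371]
t=12: [263, 222, 226, 279, 373, 436, 448, 428, 354]
t=13: [435, 448, 448, 427, 349, 254, 219, 271, 369]
t=14: [257, 207, 212, 273, 373, 436, 449, 429, 354]
t=15: [433, 442, 443, 426, 350, 253, 217, 269, 369]
t=16: [263, 219, 223, 278, 373, 436, 448, 429, 355]
t=17: [434, 447, 447, 427, 349, 254, 218, 269, 368]
t=18: [259, 209, 213, 274, 373, 436, 448, 429, 355]
t=19: [433, 443, 443, 426, 350, 254, 218, 269, 368]
t=20: [263, 218, 222, 278, 373, 436, 448, 429, 356]
t=21: [434, 447, 446, 426, 349, 254, 218, 269, 367]
t=22: [260, 210, 215, 276, 374, 436, 448, 429, 356]
t=23: [433, 444, 444, 426, 349, 254, 218, 269, 367]
t=24: [263, 216, 220, 277, 374, 436, 448, 429, 357]
t=25: [433, 446, 446, 426, 349, 254, 218, 269, 367]
t=26: [261, 212, 216, 276, 374, 436, 448, 429, 357]
t=27: [433, 444, 444, 426, 349, 254, 218, 269, 367]

Answer: s_6(420) = 448
Key observation: The state at step 23, [433, 444, 444, 426, 349, 254, 218, 269, 367], reappears at step 27: the system is in a cycle of period 4 from step 23 on.  Therefore the state at step 420 equals the state at step 23 + ((420 - 23) mod 4) = 24, which is [263, 216, 220, 277, 374, 436, 448, 429, 357].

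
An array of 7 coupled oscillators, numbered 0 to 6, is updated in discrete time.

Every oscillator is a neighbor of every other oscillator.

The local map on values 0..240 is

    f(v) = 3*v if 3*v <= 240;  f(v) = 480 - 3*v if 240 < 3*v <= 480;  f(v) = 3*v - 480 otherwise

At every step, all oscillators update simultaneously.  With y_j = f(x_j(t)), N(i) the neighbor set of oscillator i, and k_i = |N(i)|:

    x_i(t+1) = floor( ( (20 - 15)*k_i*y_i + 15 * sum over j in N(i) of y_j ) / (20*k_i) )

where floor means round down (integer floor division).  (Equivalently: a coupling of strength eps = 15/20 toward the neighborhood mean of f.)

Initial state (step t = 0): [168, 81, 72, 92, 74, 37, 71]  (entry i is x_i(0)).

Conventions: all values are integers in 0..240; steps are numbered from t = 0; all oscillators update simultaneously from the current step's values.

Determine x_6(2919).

Answer: x_6(2919) = 126
Key observation: The state at step 6, [42, 42, 42, 42, 42, 42, 42], reappears at step 10: the system is in a cycle of period 4 from step 6 on.  Therefore the state at step 2919 equals the state at step 6 + ((2919 - 6) mod 4) = 7, which is [126, 126, 126, 126, 126, 126, 126].

Derivation:
t=0: [168, 81, 72, 92, 74, 37, 71]
t=1: [156, 183, 180, 178, 181, 167, 180]
t=2: [43, 51, 49, 49, 50, 45, 49]
t=3: [142, 145, 144, 144, 144, 142, 144]
t=4: [49, 48, 49, 49, 49, 49, 49]
t=5: [146, 146, 146, 146, 146, 146, 146]
t=6: [42, 42, 42, 42, 42, 42, 42]
t=7: [126, 126, 126, 126, 126, 126, 126]
t=8: [102, 102, 102, 102, 102, 102, 102]
t=9: [174, 174, 174, 174, 174, 174, 174]
t=10: [42, 42, 42, 42, 42, 42, 42]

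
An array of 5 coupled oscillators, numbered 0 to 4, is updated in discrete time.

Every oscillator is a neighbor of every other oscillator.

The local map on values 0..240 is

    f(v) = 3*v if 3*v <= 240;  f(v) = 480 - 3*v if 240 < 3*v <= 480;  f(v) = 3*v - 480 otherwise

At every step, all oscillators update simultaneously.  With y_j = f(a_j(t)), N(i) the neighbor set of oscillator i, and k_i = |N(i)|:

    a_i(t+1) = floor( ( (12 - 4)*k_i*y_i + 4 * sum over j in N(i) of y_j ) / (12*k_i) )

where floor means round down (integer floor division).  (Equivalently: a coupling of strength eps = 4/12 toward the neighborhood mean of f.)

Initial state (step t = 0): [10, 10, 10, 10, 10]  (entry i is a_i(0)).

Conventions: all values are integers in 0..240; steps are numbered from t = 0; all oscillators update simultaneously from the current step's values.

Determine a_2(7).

Answer: a_2(7) = 210

Derivation:
t=0: [10, 10, 10, 10, 10]
t=1: [30, 30, 30, 30, 30]
t=2: [90, 90, 90, 90, 90]
t=3: [210, 210, 210, 210, 210]
t=4: [150, 150, 150, 150, 150]
t=5: [30, 30, 30, 30, 30]
t=6: [90, 90, 90, 90, 90]
t=7: [210, 210, 210, 210, 210]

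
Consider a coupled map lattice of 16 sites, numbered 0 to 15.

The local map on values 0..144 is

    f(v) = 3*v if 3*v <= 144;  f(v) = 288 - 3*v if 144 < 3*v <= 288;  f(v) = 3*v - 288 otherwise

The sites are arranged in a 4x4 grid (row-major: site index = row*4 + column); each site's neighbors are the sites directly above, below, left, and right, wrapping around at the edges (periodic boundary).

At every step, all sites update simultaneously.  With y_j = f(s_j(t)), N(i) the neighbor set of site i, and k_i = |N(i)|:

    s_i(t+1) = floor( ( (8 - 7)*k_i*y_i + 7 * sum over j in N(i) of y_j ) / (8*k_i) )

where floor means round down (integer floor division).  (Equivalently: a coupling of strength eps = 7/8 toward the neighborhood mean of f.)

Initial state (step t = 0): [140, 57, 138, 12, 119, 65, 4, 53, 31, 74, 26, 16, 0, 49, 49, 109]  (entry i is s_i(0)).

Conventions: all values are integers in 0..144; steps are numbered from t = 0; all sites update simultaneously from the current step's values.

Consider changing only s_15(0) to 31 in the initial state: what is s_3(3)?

Answer: s_3(3) = 111
Key observation: This trace re-runs the system from the modified initial state.

Derivation:
t=0: [140, 57, 138, 12, 119, 65, 4, 53, 31, 74, 26, 16, 0, 49, 49, 31]
t=1: [65, 122, 82, 109, 106, 69, 94, 52, 51, 96, 68, 91, 100, 88, 113, 60]
t=2: [46, 62, 43, 86, 100, 35, 74, 36, 29, 70, 26, 102, 80, 33, 62, 39]
t=3: [59, 115, 81, 111, 97, 69, 100, 41, 45, 90, 67, 87, 102, 84, 105, 57]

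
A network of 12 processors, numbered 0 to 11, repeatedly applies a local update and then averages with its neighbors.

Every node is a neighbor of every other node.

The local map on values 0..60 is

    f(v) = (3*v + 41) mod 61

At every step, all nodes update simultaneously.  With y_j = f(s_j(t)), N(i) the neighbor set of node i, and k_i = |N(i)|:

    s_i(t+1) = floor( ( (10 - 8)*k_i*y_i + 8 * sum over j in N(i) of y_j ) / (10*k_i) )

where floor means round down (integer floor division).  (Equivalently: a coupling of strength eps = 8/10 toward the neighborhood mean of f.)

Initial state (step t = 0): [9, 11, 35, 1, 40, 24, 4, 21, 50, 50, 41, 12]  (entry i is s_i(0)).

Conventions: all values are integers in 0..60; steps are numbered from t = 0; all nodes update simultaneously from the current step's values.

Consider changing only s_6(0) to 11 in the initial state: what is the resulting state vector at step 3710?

Answer: [24, 24, 24, 24, 27, 24, 24, 27, 24, 24, 27, 24]
Key observation: The state at step 18, [44, 44, 44, 44, 43, 44, 44, 43, 44, 44, 43, 44], reappears at step 26: the system is in a cycle of period 8 from step 18 on.  Therefore the state at step 3710 equals the state at step 18 + ((3710 - 18) mod 8) = 22, which is [24, 24, 24, 24, 27, 24, 24, 27, 24, 24, 27, 24].

Derivation:
t=0: [9, 11, 35, 1, 40, 24, 11, 21, 50, 50, 41, 12]
t=1: [23, 24, 25, 28, 27, 29, 24, 27, 23, 23, 27, 24]
t=2: [32, 33, 33, 27, 26, 27, 33, 26, 32, 32, 26, 33]
t=3: [23, 23, 23, 21, 28, 21, 23, 28, 23, 23, 28, 23]
t=4: [38, 38, 38, 37, 32, 37, 38, 32, 38, 38, 32, 38]
t=5: [28, 28, 28, 28, 26, 28, 28, 26, 28, 28, 26, 28]
t=6: [15, 15, 15, 15, 22, 15, 15, 22, 15, 15, 22, 15]
t=7: [29, 29, 29, 29, 32, 29, 29, 32, 29, 29, 32, 29]
t=8: [7, 7, 7, 7, 9, 7, 7, 9, 7, 7, 9, 7]
t=9: [2, 2, 2, 2, 3, 2, 2, 3, 2, 2, 3, 2]
t=10: [47, 47, 47, 47, 48, 47, 47, 48, 47, 47, 48, 47]
t=11: [47, 47, 47, 47, 39, 47, 47, 39, 47, 47, 39, 47]
t=12: [54, 54, 54, 54, 51, 54, 54, 51, 54, 54, 51, 54]
t=13: [18, 18, 18, 18, 16, 18, 18, 16, 18, 18, 16, 18]
t=14: [32, 32, 32, 32, 31, 32, 32, 31, 32, 32, 31, 32]
t=15: [14, 14, 14, 14, 13, 14, 14, 13, 14, 14, 13, 14]
t=16: [21, 21, 21, 21, 20, 21, 21, 20, 21, 21, 20, 21]
t=17: [42, 42, 42, 42, 41, 42, 42, 41, 42, 42, 41, 42]
t=18: [44, 44, 44, 44, 43, 44, 44, 43, 44, 44, 43, 44]
t=19: [50, 50, 50, 50, 49, 50, 50, 49, 50, 50, 49, 50]
t=20: [7, 7, 7, 7, 6, 7, 7, 6, 7, 7, 6, 7]
t=21: [13, 13, 13, 13, 21, 13, 13, 21, 13, 13, 21, 13]
t=22: [24, 24, 24, 24, 27, 24, 24, 27, 24, 24, 27, 24]
t=23: [40, 40, 40, 40, 34, 40, 40, 34, 40, 40, 34, 40]
t=24: [35, 35, 35, 35, 32, 35, 35, 32, 35, 35, 32, 35]
t=25: [22, 22, 22, 22, 20, 22, 22, 20, 22, 22, 20, 22]
t=26: [44, 44, 44, 44, 43, 44, 44, 43, 44, 44, 43, 44]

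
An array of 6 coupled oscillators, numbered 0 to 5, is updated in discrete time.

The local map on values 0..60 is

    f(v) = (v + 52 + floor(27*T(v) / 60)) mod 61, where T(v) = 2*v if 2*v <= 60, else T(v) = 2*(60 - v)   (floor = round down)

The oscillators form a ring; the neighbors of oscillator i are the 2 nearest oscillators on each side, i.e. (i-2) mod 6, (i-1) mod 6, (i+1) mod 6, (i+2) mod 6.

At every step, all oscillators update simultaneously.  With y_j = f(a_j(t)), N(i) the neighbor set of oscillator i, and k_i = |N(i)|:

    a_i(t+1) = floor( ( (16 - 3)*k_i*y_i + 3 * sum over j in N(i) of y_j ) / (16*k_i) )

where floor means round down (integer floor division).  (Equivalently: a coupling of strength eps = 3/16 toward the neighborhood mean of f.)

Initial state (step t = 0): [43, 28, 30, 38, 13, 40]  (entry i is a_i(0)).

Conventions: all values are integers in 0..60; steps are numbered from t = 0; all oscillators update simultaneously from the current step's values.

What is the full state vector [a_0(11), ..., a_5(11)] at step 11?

Simulating step by step:
t=0: [43, 28, 30, 38, 13, 40]
t=1: [47, 44, 46, 46, 21, 47]
t=2: [48, 49, 48, 48, 33, 48]
t=3: [48, 49, 48, 48, 48, 48]
t=4: [49, 49, 49, 49, 49, 49]
t=5: [49, 49, 49, 49, 49, 49]
t=6: [49, 49, 49, 49, 49, 49]
t=7: [49, 49, 49, 49, 49, 49]
t=8: [49, 49, 49, 49, 49, 49]
t=9: [49, 49, 49, 49, 49, 49]
t=10: [49, 49, 49, 49, 49, 49]
t=11: [49, 49, 49, 49, 49, 49]

Answer: [49, 49, 49, 49, 49, 49]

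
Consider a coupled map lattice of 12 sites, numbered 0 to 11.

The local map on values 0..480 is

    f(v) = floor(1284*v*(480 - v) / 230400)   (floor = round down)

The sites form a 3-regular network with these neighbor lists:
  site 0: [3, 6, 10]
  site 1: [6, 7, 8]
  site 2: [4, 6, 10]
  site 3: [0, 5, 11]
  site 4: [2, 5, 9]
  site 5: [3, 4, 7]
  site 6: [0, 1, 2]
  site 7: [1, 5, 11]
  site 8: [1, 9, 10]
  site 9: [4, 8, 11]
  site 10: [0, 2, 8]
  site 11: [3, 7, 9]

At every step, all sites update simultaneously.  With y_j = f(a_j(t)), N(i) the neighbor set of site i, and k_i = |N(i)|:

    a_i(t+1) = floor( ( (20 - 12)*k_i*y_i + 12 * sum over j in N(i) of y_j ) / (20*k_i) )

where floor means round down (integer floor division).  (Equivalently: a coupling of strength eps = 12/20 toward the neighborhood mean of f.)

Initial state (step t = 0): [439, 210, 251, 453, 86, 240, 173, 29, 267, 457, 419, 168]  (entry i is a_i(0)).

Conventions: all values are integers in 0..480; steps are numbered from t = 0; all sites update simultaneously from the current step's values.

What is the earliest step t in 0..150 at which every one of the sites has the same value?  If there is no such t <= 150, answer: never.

Answer: 9
Key observation: Synchronization is absorbing here: once all sites are equal they stay equal, and step 9 is the first all-equal step.

Derivation:
t=0: [439, 210, 251, 453, 86, 240, 173, 29, 267, 457, 419, 168]  (not all equal)
t=1: [141, 262, 253, 169, 215, 194, 265, 214, 229, 182, 204, 156]  (not all equal)
t=2: [290, 318, 317, 288, 313, 308, 307, 308, 314, 304, 306, 294]  (not all equal)
t=3: [302, 290, 291, 304, 292, 296, 294, 295, 292, 296, 295, 301]  (not all equal)
t=4: [300, 305, 305, 299, 304, 302, 304, 303, 304, 303, 303, 301]  (not all equal)
t=5: [299, 297, 297, 300, 298, 299, 298, 298, 297, 298, 298, 299]  (not all equal)
t=6: [301, 302, 302, 300, 301, 301, 301, 301, 302, 301, 301, 301]  (not all equal)
t=7: [300, 299, 299, 300, 299, 300, 299, 299, 299, 299, 299, 300]  (not all equal)
t=8: [300, 301, 301, 300, 300, 300, 300, 300, 301, 300, 300, 300]  (not all equal)
t=9: [300, 300, 300, 300, 300, 300, 300, 300, 300, 300, 300, 300]  (all equal)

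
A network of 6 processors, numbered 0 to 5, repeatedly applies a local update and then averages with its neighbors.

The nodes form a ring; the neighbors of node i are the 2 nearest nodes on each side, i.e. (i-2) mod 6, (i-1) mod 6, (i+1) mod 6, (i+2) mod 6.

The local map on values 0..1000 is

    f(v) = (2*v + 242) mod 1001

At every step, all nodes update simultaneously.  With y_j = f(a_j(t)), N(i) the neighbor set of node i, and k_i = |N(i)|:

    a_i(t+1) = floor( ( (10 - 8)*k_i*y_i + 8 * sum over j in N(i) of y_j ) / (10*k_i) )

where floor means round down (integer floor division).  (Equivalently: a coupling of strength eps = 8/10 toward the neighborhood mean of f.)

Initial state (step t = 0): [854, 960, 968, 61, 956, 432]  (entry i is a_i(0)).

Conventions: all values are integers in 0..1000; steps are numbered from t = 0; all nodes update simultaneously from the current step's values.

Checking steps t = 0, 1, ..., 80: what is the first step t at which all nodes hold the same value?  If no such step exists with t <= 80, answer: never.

Answer: 14
Key observation: Synchronization is absorbing here: once all nodes are equal they stay equal, and step 14 is the first all-equal step.

Derivation:
t=0: [854, 960, 968, 61, 956, 432]  (not all equal)
t=1: [308, 350, 360, 191, 349, 346]  (not all equal)
t=2: [927, 864, 865, 880, 863, 859]  (not all equal)
t=3: [792, 598, 600, 773, 598, 597]  (not all equal)
t=4: [515, 585, 585, 507, 585, 584]  (not all equal)
t=5: [382, 351, 351, 379, 351, 351]  (not all equal)
t=6: [756, 767, 767, 955, 767, 767]  (not all equal)
t=7: [770, 645, 645, 650, 645, 645]  (not all equal)
t=8: [581, 583, 583, 533, 583, 583]  (not all equal)
t=9: [406, 386, 386, 387, 386, 386]  (not all equal)
t=10: [21, 21, 21, 13, 21, 21]  (not all equal)
t=11: [284, 280, 280, 280, 280, 280]  (not all equal)
t=12: [803, 803, 803, 802, 803, 803]  (not all equal)
t=13: [847, 846, 846, 846, 846, 846]  (not all equal)
t=14: [933, 933, 933, 933, 933, 933]  (all equal)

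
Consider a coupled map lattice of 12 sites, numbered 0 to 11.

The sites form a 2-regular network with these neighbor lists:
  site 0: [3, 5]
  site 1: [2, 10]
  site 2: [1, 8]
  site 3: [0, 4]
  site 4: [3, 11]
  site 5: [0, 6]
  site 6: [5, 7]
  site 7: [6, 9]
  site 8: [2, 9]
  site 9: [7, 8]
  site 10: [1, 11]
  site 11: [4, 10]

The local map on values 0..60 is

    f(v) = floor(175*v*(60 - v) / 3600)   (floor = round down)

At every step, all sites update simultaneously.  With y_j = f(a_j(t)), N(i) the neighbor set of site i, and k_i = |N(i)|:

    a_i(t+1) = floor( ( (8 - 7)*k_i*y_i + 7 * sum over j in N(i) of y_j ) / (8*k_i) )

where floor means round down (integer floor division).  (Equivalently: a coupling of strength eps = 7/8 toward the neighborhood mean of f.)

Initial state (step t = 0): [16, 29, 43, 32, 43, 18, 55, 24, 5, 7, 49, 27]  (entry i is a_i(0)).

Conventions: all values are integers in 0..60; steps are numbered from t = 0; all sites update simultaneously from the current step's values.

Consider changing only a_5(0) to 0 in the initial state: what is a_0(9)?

Simulating step by step:
t=0: [16, 29, 43, 32, 43, 0, 55, 24, 5, 7, 49, 27]
t=1: [23, 32, 28, 35, 42, 20, 20, 18, 24, 26, 40, 32]
t=2: [40, 40, 42, 38, 41, 39, 37, 39, 42, 39, 42, 37]
t=3: [39, 36, 36, 37, 40, 39, 39, 39, 37, 37, 39, 37]
t=4: [39, 40, 41, 38, 40, 39, 39, 39, 41, 40, 41, 38]
t=5: [39, 37, 37, 38, 39, 39, 39, 38, 37, 38, 38, 37]
t=6: [39, 40, 41, 39, 40, 39, 39, 39, 40, 40, 40, 39]
t=7: [39, 37, 37, 38, 38, 39, 39, 38, 37, 38, 38, 38]
t=8: [39, 40, 41, 39, 40, 39, 39, 39, 40, 40, 40, 40]
t=9: [39, 37, 37, 38, 38, 39, 39, 38, 37, 38, 38, 38]

Answer: a_0(9) = 39
Key observation: This trace re-runs the system from the modified initial state.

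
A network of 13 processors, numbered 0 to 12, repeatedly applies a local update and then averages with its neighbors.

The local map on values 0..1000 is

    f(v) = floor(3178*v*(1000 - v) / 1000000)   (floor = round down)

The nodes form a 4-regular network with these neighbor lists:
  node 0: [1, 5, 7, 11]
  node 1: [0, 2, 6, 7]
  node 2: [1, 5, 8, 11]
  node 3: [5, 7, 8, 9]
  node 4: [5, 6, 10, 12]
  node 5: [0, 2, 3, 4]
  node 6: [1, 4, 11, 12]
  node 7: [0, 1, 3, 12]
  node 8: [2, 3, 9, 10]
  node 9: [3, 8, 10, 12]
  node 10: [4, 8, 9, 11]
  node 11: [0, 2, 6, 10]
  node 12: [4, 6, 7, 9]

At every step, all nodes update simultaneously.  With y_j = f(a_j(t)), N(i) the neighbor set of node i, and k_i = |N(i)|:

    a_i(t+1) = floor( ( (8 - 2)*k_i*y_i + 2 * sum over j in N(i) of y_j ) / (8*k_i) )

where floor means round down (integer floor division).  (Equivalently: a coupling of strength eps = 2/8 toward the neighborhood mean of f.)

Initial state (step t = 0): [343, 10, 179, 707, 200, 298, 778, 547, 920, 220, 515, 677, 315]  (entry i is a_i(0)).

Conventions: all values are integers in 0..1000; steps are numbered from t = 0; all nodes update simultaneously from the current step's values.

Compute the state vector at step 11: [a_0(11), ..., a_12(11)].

Simulating step by step:
t=0: [343, 10, 179, 707, 200, 298, 778, 547, 920, 220, 515, 677, 315]
t=1: [673, 180, 451, 632, 549, 644, 530, 720, 328, 556, 718, 678, 663]
t=2: [682, 534, 751, 732, 769, 734, 759, 643, 709, 762, 667, 702, 720]
t=3: [691, 754, 616, 628, 582, 619, 601, 718, 647, 595, 682, 658, 633]
t=4: [677, 618, 736, 736, 763, 745, 747, 653, 727, 754, 702, 716, 737]
t=5: [690, 726, 627, 621, 585, 608, 611, 707, 627, 599, 650, 645, 616]
t=6: [682, 651, 735, 742, 764, 751, 746, 669, 743, 757, 729, 726, 747]
t=7: [682, 704, 623, 611, 581, 601, 609, 690, 606, 590, 619, 632, 603]
t=8: [694, 675, 742, 751, 768, 756, 750, 688, 757, 764, 751, 738, 756]
t=9: [666, 682, 611, 597, 572, 592, 600, 670, 586, 577, 591, 614, 590]
t=10: [711, 699, 752, 761, 775, 762, 758, 709, 768, 773, 768, 751, 764]
t=11: [645, 656, 594, 580, 559, 580, 585, 645, 567, 560, 566, 595, 576]

Answer: [645, 656, 594, 580, 559, 580, 585, 645, 567, 560, 566, 595, 576]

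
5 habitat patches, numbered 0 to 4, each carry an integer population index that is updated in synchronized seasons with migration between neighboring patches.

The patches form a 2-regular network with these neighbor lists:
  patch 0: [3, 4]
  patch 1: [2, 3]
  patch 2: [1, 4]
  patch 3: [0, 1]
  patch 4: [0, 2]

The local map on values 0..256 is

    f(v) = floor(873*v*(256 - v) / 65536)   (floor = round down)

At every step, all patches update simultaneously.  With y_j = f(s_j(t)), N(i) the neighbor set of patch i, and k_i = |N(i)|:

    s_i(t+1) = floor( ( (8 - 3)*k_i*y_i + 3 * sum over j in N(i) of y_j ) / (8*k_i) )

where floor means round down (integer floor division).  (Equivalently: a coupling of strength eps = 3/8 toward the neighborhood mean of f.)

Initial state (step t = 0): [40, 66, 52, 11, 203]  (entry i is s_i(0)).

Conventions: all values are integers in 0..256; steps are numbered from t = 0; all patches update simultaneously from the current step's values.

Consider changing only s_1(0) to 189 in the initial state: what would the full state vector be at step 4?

Answer: [214, 215, 217, 211, 216]
Key observation: This trace re-runs the system from the modified initial state.

Derivation:
t=0: [40, 189, 52, 11, 203]
t=1: [105, 138, 146, 74, 137]
t=2: [206, 208, 214, 191, 215]
t=3: [138, 135, 121, 153, 121]
t=4: [214, 215, 217, 211, 216]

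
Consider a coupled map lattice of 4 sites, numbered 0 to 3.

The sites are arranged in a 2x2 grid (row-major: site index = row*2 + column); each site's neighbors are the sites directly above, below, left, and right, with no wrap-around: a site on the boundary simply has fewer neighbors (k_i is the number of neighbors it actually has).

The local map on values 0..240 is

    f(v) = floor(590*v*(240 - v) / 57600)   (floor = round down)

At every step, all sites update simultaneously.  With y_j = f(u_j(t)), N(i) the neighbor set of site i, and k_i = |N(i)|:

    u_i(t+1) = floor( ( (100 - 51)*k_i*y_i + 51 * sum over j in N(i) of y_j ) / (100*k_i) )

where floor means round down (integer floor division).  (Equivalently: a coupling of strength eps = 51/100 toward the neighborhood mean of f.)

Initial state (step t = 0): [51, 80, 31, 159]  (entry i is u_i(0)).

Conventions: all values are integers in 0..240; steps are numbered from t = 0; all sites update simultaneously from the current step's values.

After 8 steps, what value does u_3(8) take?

Simulating step by step:
t=0: [51, 80, 31, 159]
t=1: [98, 122, 90, 114]
t=2: [142, 145, 141, 144]
t=3: [141, 141, 141, 141]
t=4: [142, 142, 142, 142]
t=5: [142, 142, 142, 142]
t=6: [142, 142, 142, 142]
t=7: [142, 142, 142, 142]
t=8: [142, 142, 142, 142]

Answer: u_3(8) = 142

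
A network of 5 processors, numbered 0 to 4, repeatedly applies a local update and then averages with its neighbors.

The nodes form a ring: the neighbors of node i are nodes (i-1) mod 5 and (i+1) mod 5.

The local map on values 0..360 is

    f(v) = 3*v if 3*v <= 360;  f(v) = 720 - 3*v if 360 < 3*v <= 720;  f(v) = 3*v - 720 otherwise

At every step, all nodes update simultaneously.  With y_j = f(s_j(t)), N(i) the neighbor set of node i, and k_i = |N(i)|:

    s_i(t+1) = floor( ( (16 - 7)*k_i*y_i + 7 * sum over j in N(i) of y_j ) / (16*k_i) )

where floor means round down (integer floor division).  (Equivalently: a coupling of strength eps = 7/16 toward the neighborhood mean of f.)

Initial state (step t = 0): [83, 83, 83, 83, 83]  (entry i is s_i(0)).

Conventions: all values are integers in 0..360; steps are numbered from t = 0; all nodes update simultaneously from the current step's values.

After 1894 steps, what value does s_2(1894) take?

Simulating step by step:
t=0: [83, 83, 83, 83, 83]
t=1: [249, 249, 249, 249, 249]
t=2: [27, 27, 27, 27, 27]
t=3: [81, 81, 81, 81, 81]
t=4: [243, 243, 243, 243, 243]
t=5: [9, 9, 9, 9, 9]
t=6: [27, 27, 27, 27, 27]

Answer: s_2(1894) = 27
Key observation: The state at step 2, [27, 27, 27, 27, 27], reappears at step 6: the system is in a cycle of period 4 from step 2 on.  Therefore the state at step 1894 equals the state at step 2 + ((1894 - 2) mod 4) = 2, which is [27, 27, 27, 27, 27].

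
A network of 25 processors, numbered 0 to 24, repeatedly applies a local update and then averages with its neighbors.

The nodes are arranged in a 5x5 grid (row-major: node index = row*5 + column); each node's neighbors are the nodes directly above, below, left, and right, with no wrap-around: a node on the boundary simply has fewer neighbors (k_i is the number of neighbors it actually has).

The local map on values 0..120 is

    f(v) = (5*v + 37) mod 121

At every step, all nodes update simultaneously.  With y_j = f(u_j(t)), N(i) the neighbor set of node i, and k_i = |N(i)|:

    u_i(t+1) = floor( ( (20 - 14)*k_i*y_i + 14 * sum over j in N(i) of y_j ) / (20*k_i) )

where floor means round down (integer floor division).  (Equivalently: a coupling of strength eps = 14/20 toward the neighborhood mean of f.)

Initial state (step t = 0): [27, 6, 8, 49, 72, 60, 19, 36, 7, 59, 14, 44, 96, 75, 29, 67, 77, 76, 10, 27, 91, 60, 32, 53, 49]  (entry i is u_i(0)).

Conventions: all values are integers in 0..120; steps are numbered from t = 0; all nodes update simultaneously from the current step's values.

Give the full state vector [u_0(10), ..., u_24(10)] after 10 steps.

Answer: [43, 40, 61, 54, 53, 49, 54, 72, 41, 63, 54, 34, 58, 49, 77, 75, 49, 66, 59, 85, 68, 66, 52, 60, 75]

Derivation:
t=0: [27, 6, 8, 49, 72, 60, 19, 36, 7, 59, 14, 44, 96, 75, 29, 67, 77, 76, 10, 27, 91, 60, 32, 53, 49]
t=1: [72, 52, 70, 54, 55, 67, 51, 62, 69, 65, 59, 41, 47, 58, 62, 43, 47, 60, 63, 59, 38, 61, 71, 65, 50]
t=2: [32, 41, 59, 45, 85, 43, 44, 53, 71, 81, 31, 35, 58, 71, 100, 55, 44, 63, 101, 87, 70, 68, 82, 78, 87]
t=3: [26, 42, 45, 56, 64, 40, 32, 56, 41, 65, 61, 59, 76, 48, 66, 46, 54, 75, 72, 84, 36, 32, 69, 77, 93]
t=4: [56, 34, 42, 54, 102, 86, 72, 48, 53, 63, 83, 78, 59, 26, 59, 68, 61, 44, 51, 41, 64, 64, 48, 34, 58]
t=5: [89, 52, 44, 49, 80, 77, 60, 43, 62, 82, 69, 73, 55, 64, 63, 75, 66, 52, 40, 52, 79, 92, 60, 65, 55]
t=6: [75, 69, 29, 57, 65, 72, 57, 52, 75, 92, 40, 44, 59, 104, 92, 36, 28, 66, 95, 85, 42, 43, 72, 101, 82]
t=7: [33, 50, 54, 77, 68, 67, 45, 65, 53, 46, 68, 64, 52, 53, 47, 70, 38, 37, 49, 58, 38, 25, 27, 51, 80]
t=8: [43, 52, 71, 50, 33, 29, 56, 71, 64, 31, 38, 68, 85, 50, 48, 59, 80, 74, 63, 59, 54, 73, 60, 53, 69]
t=9: [43, 43, 38, 66, 64, 62, 50, 64, 67, 75, 70, 66, 52, 76, 58, 84, 54, 79, 74, 65, 64, 66, 61, 70, 58]
t=10: [43, 40, 61, 54, 53, 49, 54, 72, 41, 63, 54, 34, 58, 49, 77, 75, 49, 66, 59, 85, 68, 66, 52, 60, 75]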